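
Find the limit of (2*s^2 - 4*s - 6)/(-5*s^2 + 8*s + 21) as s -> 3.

-4/11

At s = 3 both the top and bottom vanish — a removable singularity. Factoring out (s - 3) from each leaves (2*s + 2)/(-5*s - 7), which at s = 3 equals -4/11.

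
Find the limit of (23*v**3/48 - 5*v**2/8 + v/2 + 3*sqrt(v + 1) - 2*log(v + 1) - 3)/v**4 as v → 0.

Substitution gives 0/0; apply L'Hôpital's rule 4 times.
After differentiating numerator and denominator 4 times the quotient is (12/(v + 1)^4 - 45/(16*(v + 1)^(7/2)))/(24); at v = 0 this is 49/128.

49/128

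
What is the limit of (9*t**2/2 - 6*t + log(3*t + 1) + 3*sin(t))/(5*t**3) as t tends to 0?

Substitution gives 0/0; apply L'Hôpital's rule 3 times.
After differentiating numerator and denominator 3 times the quotient is (-3*cos(t) + 54/(3*t + 1)^3)/(30); at t = 0 this is 17/10.

17/10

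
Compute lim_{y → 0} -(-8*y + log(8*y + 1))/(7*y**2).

Direct substitution gives 0/0.
Apply L'Hôpital: lim (-8 + 8/(8*y + 1))/(-14*y), still 0/0.
After 2 applications of L'Hôpital's rule the quotient is (-64/(8*y + 1)^2)/(-14); substituting y = 0 gives 32/7.

32/7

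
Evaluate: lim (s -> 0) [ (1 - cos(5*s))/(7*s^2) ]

Substitution gives 0/0.
Use (1 − cos u)/u² → 1/2 with u = 5s: the limit is 5²/(2·7) = 25/14.

25/14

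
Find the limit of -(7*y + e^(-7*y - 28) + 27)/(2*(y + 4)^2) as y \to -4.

Direct substitution gives 0/0.
Apply L'Hôpital: lim (7 - 7*e^(-7*y - 28))/(-4*y - 16), still 0/0.
After 2 applications of L'Hôpital's rule the quotient is (49*e^(-7*y - 28))/(-4); substituting y = -4 gives -49/4.

-49/4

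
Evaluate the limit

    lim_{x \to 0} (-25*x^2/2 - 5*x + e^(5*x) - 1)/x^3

125/6

Direct substitution gives 0/0.
Apply L'Hôpital: lim (-25*x + 5*e^(5*x) - 5)/(3*x^2), still 0/0.
Apply L'Hôpital: lim (25*e^(5*x) - 25)/(6*x), still 0/0.
After 3 applications of L'Hôpital's rule the quotient is (125*e^(5*x))/(6); substituting x = 0 gives 125/6.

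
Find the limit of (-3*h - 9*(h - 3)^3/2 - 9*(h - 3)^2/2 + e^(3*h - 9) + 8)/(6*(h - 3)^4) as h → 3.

Direct substitution gives 0/0.
Apply L'Hôpital: lim (-9*h - 27*(h - 3)^2/2 + 3*e^(3*h - 9) + 24)/(24*(h - 3)^3), still 0/0.
Apply L'Hôpital: lim (-27*h + 9*e^(3*h - 9) + 72)/(72*(h - 3)^2), still 0/0.
Apply L'Hôpital: lim (27*e^(3*h - 9) - 27)/(144*h - 432), still 0/0.
After 4 applications of L'Hôpital's rule the quotient is (81*e^(3*h - 9))/(144); substituting h = 3 gives 9/16.

9/16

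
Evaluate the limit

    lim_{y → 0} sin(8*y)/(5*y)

Substitution gives 0/0.
Write it as (8/5)·sin(8y)/(8y); since sin(u)/u → 1, the limit is 8/5.

8/5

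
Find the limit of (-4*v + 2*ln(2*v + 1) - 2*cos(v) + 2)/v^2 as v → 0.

-3

Substitution gives 0/0 (the numerator vanishes to order 2).
Expand each term to order v^2: the coefficient of v^2 in 2·ln(1 + 2v) is -4 and in -2·cos(v) is 1.
Lower-order terms cancel with the polynomial part, so the numerator is (-3)·v^2 + o(v^2), and the limit is (-3)/(1) = -3.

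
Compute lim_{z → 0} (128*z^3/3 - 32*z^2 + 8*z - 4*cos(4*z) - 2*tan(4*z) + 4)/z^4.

Substitution gives 0/0; apply L'Hôpital's rule 4 times.
After differentiating numerator and denominator 4 times the quotient is (-1024*cos(4*z) - 12288*tan(4*z)^5 - 20480*tan(4*z)^3 - 8192*tan(4*z))/(24); at z = 0 this is -128/3.

-128/3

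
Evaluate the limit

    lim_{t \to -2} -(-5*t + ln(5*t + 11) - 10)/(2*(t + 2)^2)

25/4

Direct substitution gives 0/0.
Apply L'Hôpital: lim (-5 + 5/(5*t + 11))/(-4*t - 8), still 0/0.
After 2 applications of L'Hôpital's rule the quotient is (-25/(5*t + 11)^2)/(-4); substituting t = -2 gives 25/4.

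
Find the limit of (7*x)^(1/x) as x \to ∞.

1

Base → ∞ and exponent → 0: an ∞^0 form.
Take logs: (1/x)·ln(7·x^1) = (ln 7 + 1·ln x)/x → 0.
So the limit is e^0 = 1.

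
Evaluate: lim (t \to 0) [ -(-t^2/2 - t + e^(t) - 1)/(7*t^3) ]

-1/42

Direct substitution gives 0/0.
Apply L'Hôpital: lim (-t + e^(t) - 1)/(-21*t^2), still 0/0.
Apply L'Hôpital: lim (e^(t) - 1)/(-42*t), still 0/0.
After 3 applications of L'Hôpital's rule the quotient is (e^(t))/(-42); substituting t = 0 gives -1/42.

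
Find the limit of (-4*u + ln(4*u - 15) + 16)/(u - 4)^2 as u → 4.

-8

Direct substitution gives 0/0.
Apply L'Hôpital: lim (-4 + 4/(4*u - 15))/(2*u - 8), still 0/0.
After 2 applications of L'Hôpital's rule the quotient is (-16/(4*u - 15)^2)/(2); substituting u = 4 gives -8.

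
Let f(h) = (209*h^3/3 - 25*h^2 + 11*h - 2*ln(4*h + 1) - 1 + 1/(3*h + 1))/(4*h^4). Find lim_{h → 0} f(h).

209/4

Substitution gives 0/0 (the numerator vanishes to order 4).
Expand each term to order h^4: the coefficient of h^4 in -2·ln(1 + 4h) is 128 and in 1/(1 + 3h) is 81.
Lower-order terms cancel with the polynomial part, so the numerator is (209)·h^4 + o(h^4), and the limit is (209)/(4) = 209/4.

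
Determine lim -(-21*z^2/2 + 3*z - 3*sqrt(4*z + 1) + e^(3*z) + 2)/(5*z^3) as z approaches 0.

Substitution gives 0/0; apply L'Hôpital's rule 3 times.
After differentiating numerator and denominator 3 times the quotient is (27*e^(3*z) - 72/(4*z + 1)^(5/2))/(-30); at z = 0 this is 3/2.

3/2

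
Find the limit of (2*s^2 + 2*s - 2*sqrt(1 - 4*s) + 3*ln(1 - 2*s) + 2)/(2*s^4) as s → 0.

Substitution gives 0/0 (the numerator vanishes to order 4).
Expand each term to order s^4: the coefficient of s^4 in -2·√(1 - 4s) is 20 and in 3·ln(1 - 2s) is -12.
Lower-order terms cancel with the polynomial part, so the numerator is (8)·s^4 + o(s^4), and the limit is (8)/(2) = 4.

4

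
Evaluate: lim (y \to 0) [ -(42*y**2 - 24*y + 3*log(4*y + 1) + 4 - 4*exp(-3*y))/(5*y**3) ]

Substitution gives 0/0 (the numerator vanishes to order 3).
Expand each term to order y^3: the coefficient of y^3 in 3·ln(1 + 4y) is 64 and in -4·e^(-3y) is 18.
Lower-order terms cancel with the polynomial part, so the numerator is (82)·y^3 + o(y^3), and the limit is (82)/(-5) = -82/5.

-82/5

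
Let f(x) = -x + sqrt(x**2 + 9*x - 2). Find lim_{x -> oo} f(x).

9/2

An ∞ − ∞ form. Rationalising with the conjugate, the difference becomes (9x - 2) / (√(x^2 + 9*x - 2) + x).
For large x the denominator behaves like 2·x, so the quotient tends to 9/2 = 9/2.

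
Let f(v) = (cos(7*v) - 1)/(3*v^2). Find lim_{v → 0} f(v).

-49/6

Direct substitution gives 0/0.
Apply L'Hôpital: lim (-7*sin(7*v))/(6*v), still 0/0.
After 2 applications of L'Hôpital's rule the quotient is (-49*cos(7*v))/(6); substituting v = 0 gives -49/6.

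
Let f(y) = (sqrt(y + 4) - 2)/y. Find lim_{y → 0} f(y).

1/4

A 0/0 form; rationalise with √(4 + y) + √4. This collapses the numerator to y, leaving 1/(√(4 + y) + √4) → 1/(2√4) = 1/4.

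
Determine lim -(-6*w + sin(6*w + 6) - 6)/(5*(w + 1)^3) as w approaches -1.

Direct substitution gives 0/0.
Apply L'Hôpital: lim (6*cos(6*w + 6) - 6)/(-15*(w + 1)^2), still 0/0.
Apply L'Hôpital: lim (-36*sin(6*w + 6))/(-30*w - 30), still 0/0.
After 3 applications of L'Hôpital's rule the quotient is (-216*cos(6*w + 6))/(-30); substituting w = -1 gives 36/5.

36/5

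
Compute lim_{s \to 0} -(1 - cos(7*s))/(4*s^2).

-49/8

Substitution gives 0/0.
Use (1 − cos u)/u² → 1/2 with u = 7s: the limit is 7²/(2·(-4)) = -49/8.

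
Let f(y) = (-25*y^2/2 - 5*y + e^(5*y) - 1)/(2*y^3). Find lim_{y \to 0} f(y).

125/12

Direct substitution gives 0/0.
Apply L'Hôpital: lim (-25*y + 5*e^(5*y) - 5)/(6*y^2), still 0/0.
Apply L'Hôpital: lim (25*e^(5*y) - 25)/(12*y), still 0/0.
After 3 applications of L'Hôpital's rule the quotient is (125*e^(5*y))/(12); substituting y = 0 gives 125/12.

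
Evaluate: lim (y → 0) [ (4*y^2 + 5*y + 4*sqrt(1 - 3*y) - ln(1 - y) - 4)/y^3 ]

-77/12

Substitution gives 0/0; apply L'Hôpital's rule 3 times.
After differentiating numerator and denominator 3 times the quotient is (-2/(y - 1)^3 - 81/(2*(1 - 3*y)^(5/2)))/(6); at y = 0 this is -77/12.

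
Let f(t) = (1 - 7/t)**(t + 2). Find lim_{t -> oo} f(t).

The base → 1 and the exponent → ∞: a 1^∞ form.
Take logarithms: (t + 2)·ln(1 - 7/t). Since ln(1+u) ~ u for small u, this behaves like (t)·(-7/t) → -7.
So the limit is e^(-7).

e^(-7)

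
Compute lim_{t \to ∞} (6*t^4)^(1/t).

Base → ∞ and exponent → 0: an ∞^0 form.
Take logs: (1/t)·ln(6·t^4) = (ln 6 + 4·ln t)/t → 0.
So the limit is e^0 = 1.

1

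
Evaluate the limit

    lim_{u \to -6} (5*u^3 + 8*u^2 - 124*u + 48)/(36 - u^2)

At u = -6 both the top and bottom vanish — a removable singularity. Factoring out (u + 6) from each leaves (5*u^2 - 22*u + 8)/(6 - u), which at u = -6 equals 80/3.

80/3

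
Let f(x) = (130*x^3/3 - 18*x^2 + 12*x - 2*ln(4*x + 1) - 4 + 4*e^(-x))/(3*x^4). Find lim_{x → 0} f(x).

769/18

Substitution gives 0/0; apply L'Hôpital's rule 4 times.
After differentiating numerator and denominator 4 times the quotient is (4*e^(-x) + 3072/(4*x + 1)^4)/(72); at x = 0 this is 769/18.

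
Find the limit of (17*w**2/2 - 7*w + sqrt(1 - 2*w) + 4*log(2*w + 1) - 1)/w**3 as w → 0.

Substitution gives 0/0; apply L'Hôpital's rule 3 times.
After differentiating numerator and denominator 3 times the quotient is (64/(2*w + 1)^3 - 3/(1 - 2*w)^(5/2))/(6); at w = 0 this is 61/6.

61/6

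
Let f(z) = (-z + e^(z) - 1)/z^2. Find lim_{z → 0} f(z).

Direct substitution gives 0/0.
Apply L'Hôpital: lim (e^(z) - 1)/(2*z), still 0/0.
After 2 applications of L'Hôpital's rule the quotient is (e^(z))/(2); substituting z = 0 gives 1/2.

1/2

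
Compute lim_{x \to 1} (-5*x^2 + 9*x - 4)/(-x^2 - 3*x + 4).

1/5

Since x = 1 makes numerator and denominator zero, (x - 1) divides both.
Cancelling it gives (4 - 5*x)/(-x - 4); now plug in x = 1 to get 1/5.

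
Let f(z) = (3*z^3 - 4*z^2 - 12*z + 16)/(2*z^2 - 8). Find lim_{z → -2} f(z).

Since z = -2 makes numerator and denominator zero, (z + 2) divides both.
Cancelling it gives (3*z^2 - 10*z + 8)/(2*z - 4); now plug in z = -2 to get -5.

-5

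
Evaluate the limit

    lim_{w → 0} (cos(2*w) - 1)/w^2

-2

Direct substitution gives 0/0.
Apply L'Hôpital: lim (-2*sin(2*w))/(2*w), still 0/0.
After 2 applications of L'Hôpital's rule the quotient is (-4*cos(2*w))/(2); substituting w = 0 gives -2.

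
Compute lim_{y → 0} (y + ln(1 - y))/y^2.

Direct substitution gives 0/0.
Apply L'Hôpital: lim (1 - 1/(1 - y))/(2*y), still 0/0.
After 2 applications of L'Hôpital's rule the quotient is (-1/(1 - y)^2)/(2); substituting y = 0 gives -1/2.

-1/2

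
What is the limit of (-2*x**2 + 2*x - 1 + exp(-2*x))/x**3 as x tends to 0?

-4/3

Direct substitution gives 0/0.
Apply L'Hôpital: lim (-4*x + 2 - 2*e^(-2*x))/(3*x^2), still 0/0.
Apply L'Hôpital: lim (-4 + 4*e^(-2*x))/(6*x), still 0/0.
After 3 applications of L'Hôpital's rule the quotient is (-8*e^(-2*x))/(6); substituting x = 0 gives -4/3.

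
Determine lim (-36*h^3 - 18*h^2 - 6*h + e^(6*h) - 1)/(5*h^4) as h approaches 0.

54/5

Direct substitution gives 0/0.
Apply L'Hôpital: lim (-108*h^2 - 36*h + 6*e^(6*h) - 6)/(20*h^3), still 0/0.
Apply L'Hôpital: lim (-216*h + 36*e^(6*h) - 36)/(60*h^2), still 0/0.
Apply L'Hôpital: lim (216*e^(6*h) - 216)/(120*h), still 0/0.
After 4 applications of L'Hôpital's rule the quotient is (1296*e^(6*h))/(120); substituting h = 0 gives 54/5.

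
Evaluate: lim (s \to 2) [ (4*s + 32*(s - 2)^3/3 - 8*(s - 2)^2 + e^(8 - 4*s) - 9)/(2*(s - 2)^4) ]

16/3

Direct substitution gives 0/0.
Apply L'Hôpital: lim (-16*s + 32*(s - 2)^2 - 4*e^(8 - 4*s) + 36)/(8*(s - 2)^3), still 0/0.
Apply L'Hôpital: lim (64*s + 16*e^(8 - 4*s) - 144)/(24*(s - 2)^2), still 0/0.
Apply L'Hôpital: lim (64 - 64*e^(8 - 4*s))/(48*s - 96), still 0/0.
After 4 applications of L'Hôpital's rule the quotient is (256*e^(8 - 4*s))/(48); substituting s = 2 gives 16/3.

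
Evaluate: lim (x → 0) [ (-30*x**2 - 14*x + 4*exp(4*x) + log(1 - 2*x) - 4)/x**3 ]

Substitution gives 0/0 (the numerator vanishes to order 3).
Expand each term to order x^3: the coefficient of x^3 in 4·e^(4x) is 128/3 and in ln(1 - 2x) is -8/3.
Lower-order terms cancel with the polynomial part, so the numerator is (40)·x^3 + o(x^3), and the limit is (40)/(1) = 40.

40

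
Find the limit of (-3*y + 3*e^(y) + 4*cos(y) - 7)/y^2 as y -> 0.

-1/2

Substitution gives 0/0; apply L'Hôpital's rule 2 times.
After differentiating numerator and denominator 2 times the quotient is (3*e^(y) - 4*cos(y))/(2); at y = 0 this is -1/2.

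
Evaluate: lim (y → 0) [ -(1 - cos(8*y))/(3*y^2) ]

Substitution gives 0/0.
Use (1 − cos u)/u² → 1/2 with u = 8y: the limit is 8²/(2·(-3)) = -32/3.

-32/3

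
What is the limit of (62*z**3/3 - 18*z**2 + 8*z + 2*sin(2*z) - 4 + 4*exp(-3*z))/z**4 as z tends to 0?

Substitution gives 0/0 (the numerator vanishes to order 4).
Expand each term to order z^4: the coefficient of z^4 in 4·e^(-3z) is 27/2 and in 2·sin(2z) is 0.
Lower-order terms cancel with the polynomial part, so the numerator is (27/2)·z^4 + o(z^4), and the limit is (27/2)/(1) = 27/2.

27/2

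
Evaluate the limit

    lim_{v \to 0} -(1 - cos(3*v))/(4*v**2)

-9/8

Substitution gives 0/0.
Use (1 − cos u)/u² → 1/2 with u = 3v: the limit is 3²/(2·(-4)) = -9/8.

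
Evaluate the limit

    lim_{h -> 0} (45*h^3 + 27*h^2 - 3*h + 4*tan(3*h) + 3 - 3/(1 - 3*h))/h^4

-243

Substitution gives 0/0 (the numerator vanishes to order 4).
Expand each term to order h^4: the coefficient of h^4 in 4·tan(3h) is 0 and in -3·1/(1 - 3h) is -243.
Lower-order terms cancel with the polynomial part, so the numerator is (-243)·h^4 + o(h^4), and the limit is (-243)/(1) = -243.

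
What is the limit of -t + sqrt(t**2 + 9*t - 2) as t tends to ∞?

9/2

This has the form ∞ − ∞. Multiply and divide by the conjugate √(t^2 + 9*t - 2) + t.
That gives (9t - 2) / (√(t^2 + 9*t - 2) + t).
Divide numerator and denominator by t: the limit is 9/(2·1) = 9/2.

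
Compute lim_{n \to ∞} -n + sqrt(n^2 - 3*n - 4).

This has the form ∞ − ∞. Multiply and divide by the conjugate √(n^2 - 3*n - 4) + n.
That gives (-3n - 4) / (√(n^2 - 3*n - 4) + n).
Divide numerator and denominator by n: the limit is -3/(2·1) = -3/2.

-3/2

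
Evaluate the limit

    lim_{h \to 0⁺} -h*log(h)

This is a 0·(−∞) form. Rewrite as -1·ln(h) / h^(−1) and apply L'Hôpital:
the derivative quotient is -1·(1/h) / (−1·h^(−2)) = (1/1)·h^1 → 0.

0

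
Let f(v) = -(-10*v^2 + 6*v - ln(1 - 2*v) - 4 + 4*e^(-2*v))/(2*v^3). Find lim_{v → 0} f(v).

Substitution gives 0/0 (the numerator vanishes to order 3).
Expand each term to order v^3: the coefficient of v^3 in −ln(1 - 2v) is 8/3 and in 4·e^(-2v) is -16/3.
Lower-order terms cancel with the polynomial part, so the numerator is (-8/3)·v^3 + o(v^3), and the limit is (-8/3)/(-2) = 4/3.

4/3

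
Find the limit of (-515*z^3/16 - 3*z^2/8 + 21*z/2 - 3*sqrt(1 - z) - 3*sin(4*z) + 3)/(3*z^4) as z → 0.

5/128

Substitution gives 0/0 (the numerator vanishes to order 4).
Expand each term to order z^4: the coefficient of z^4 in -3·sin(4z) is 0 and in -3·√(1 - z) is 15/128.
Lower-order terms cancel with the polynomial part, so the numerator is (15/128)·z^4 + o(z^4), and the limit is (15/128)/(3) = 5/128.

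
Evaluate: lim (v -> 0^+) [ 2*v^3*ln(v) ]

This is a 0·(−∞) form. Rewrite as 2·ln(v) / v^(−3) and apply L'Hôpital:
the derivative quotient is 2·(1/v) / (−3·v^(−4)) = (-2/3)·v^3 → 0.

0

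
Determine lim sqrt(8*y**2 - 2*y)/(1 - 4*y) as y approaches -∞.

For large |y|, √(8*y^2 - 2*y) ≈ √8·|y| and the denominator ≈ -4y.
Since y → −∞, |y| = −y, giving −√8/(-4) = √(2)/2.

√(2)/2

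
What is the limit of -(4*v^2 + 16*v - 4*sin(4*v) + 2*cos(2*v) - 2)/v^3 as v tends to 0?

Substitution gives 0/0 (the numerator vanishes to order 3).
Expand each term to order v^3: the coefficient of v^3 in -4·sin(4v) is 128/3 and in 2·cos(2v) is 0.
Lower-order terms cancel with the polynomial part, so the numerator is (128/3)·v^3 + o(v^3), and the limit is (128/3)/(-1) = -128/3.

-128/3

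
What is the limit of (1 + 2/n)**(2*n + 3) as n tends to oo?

e^(4)

The base → 1 and the exponent → ∞: a 1^∞ form.
Take logarithms: (2n + 3)·ln(1 + 2/n). Since ln(1+u) ~ u for small u, this behaves like (2n)·(2/n) → 4.
So the limit is e^(4).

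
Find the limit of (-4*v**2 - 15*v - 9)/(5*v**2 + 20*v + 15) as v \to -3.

Since v = -3 makes numerator and denominator zero, (v + 3) divides both.
Cancelling it gives (-4*v - 3)/(5*v + 5); now plug in v = -3 to get -9/10.

-9/10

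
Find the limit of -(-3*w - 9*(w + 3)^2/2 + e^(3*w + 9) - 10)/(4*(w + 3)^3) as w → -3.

-9/8

Direct substitution gives 0/0.
Apply L'Hôpital: lim (-9*w + 3*e^(3*w + 9) - 30)/(-12*(w + 3)^2), still 0/0.
Apply L'Hôpital: lim (9*e^(3*w + 9) - 9)/(-24*w - 72), still 0/0.
After 3 applications of L'Hôpital's rule the quotient is (27*e^(3*w + 9))/(-24); substituting w = -3 gives -9/8.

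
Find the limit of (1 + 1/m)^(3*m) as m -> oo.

e^(3)

The base → 1 and the exponent → ∞: a 1^∞ form.
Take logarithms: (3m)·ln(1 + 1/m). Since ln(1+u) ~ u for small u, this behaves like (3m)·(1/m) → 3.
So the limit is e^(3).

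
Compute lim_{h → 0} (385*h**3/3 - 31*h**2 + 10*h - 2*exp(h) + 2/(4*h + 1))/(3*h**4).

6143/36

Substitution gives 0/0; apply L'Hôpital's rule 4 times.
After differentiating numerator and denominator 4 times the quotient is (-2*e^(h) + 12288/(4*h + 1)^5)/(72); at h = 0 this is 6143/36.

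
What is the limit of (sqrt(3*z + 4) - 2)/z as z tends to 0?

3/4

A 0/0 form; rationalise with √(4 + 3z) + √4. This collapses the numerator to 3z, leaving 3/(√(4 + 3z) + √4) → 3/(2√4) = 3/4.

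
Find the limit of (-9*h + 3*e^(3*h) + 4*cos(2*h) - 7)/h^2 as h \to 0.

11/2

Substitution gives 0/0; apply L'Hôpital's rule 2 times.
After differentiating numerator and denominator 2 times the quotient is (27*e^(3*h) - 16*cos(2*h))/(2); at h = 0 this is 11/2.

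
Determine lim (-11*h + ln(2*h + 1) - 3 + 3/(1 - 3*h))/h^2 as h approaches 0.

25

Substitution gives 0/0 (the numerator vanishes to order 2).
Expand each term to order h^2: the coefficient of h^2 in 3·1/(1 - 3h) is 27 and in ln(1 + 2h) is -2.
Lower-order terms cancel with the polynomial part, so the numerator is (25)·h^2 + o(h^2), and the limit is (25)/(1) = 25.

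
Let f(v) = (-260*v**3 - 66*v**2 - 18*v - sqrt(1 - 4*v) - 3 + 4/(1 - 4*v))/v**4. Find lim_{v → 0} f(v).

Substitution gives 0/0 (the numerator vanishes to order 4).
Expand each term to order v^4: the coefficient of v^4 in −√(1 - 4v) is 10 and in 4·1/(1 - 4v) is 1024.
Lower-order terms cancel with the polynomial part, so the numerator is (1034)·v^4 + o(v^4), and the limit is (1034)/(1) = 1034.

1034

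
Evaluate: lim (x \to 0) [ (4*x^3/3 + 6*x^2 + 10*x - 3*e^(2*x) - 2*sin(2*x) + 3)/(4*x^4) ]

-1/2

Substitution gives 0/0; apply L'Hôpital's rule 4 times.
After differentiating numerator and denominator 4 times the quotient is (-48*e^(2*x) - 32*sin(2*x))/(96); at x = 0 this is -1/2.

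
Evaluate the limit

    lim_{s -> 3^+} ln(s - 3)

As s → 3⁺, s - 3 → 0⁺ and ln(s - 3) → −∞.
Multiplying by 1 gives -∞.

-∞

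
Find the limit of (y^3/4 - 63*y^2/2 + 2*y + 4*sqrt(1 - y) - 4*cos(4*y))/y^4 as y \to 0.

Substitution gives 0/0 (the numerator vanishes to order 4).
Expand each term to order y^4: the coefficient of y^4 in 4·√(1 - y) is -5/32 and in -4·cos(4y) is -128/3.
Lower-order terms cancel with the polynomial part, so the numerator is (-4111/96)·y^4 + o(y^4), and the limit is (-4111/96)/(1) = -4111/96.

-4111/96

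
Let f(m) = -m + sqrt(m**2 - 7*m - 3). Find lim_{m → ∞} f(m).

-7/2

This has the form ∞ − ∞. Multiply and divide by the conjugate √(m^2 - 7*m - 3) + m.
That gives (-7m - 3) / (√(m^2 - 7*m - 3) + m).
Divide numerator and denominator by m: the limit is -7/(2·1) = -7/2.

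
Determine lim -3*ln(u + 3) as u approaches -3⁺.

As u → -3⁺, u + 3 → 0⁺ and ln(u + 3) → −∞.
Multiplying by -3 gives ∞.

∞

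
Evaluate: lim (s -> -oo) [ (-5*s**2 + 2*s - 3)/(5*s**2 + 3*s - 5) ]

Numerator and denominator both have degree 2.
Dividing every term by s^2, all lower-order terms vanish and the limit is the ratio of leading coefficients, -5/(5) = -1.

-1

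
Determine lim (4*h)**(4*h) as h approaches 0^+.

1

Base → 0⁺ and exponent → 0⁺: a 0^0 form.
Take logs: 4h·ln(4h). This is 0·(−∞); rewriting as ln(4h)/(1/(4h)) and applying L'Hôpital gives 0.
Hence the limit is e^0 = 1.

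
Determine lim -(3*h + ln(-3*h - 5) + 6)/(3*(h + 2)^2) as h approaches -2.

3/2

Direct substitution gives 0/0.
Apply L'Hôpital: lim (3 - 3/(-3*h - 5))/(-6*h - 12), still 0/0.
After 2 applications of L'Hôpital's rule the quotient is (-9/(-3*h - 5)^2)/(-6); substituting h = -2 gives 3/2.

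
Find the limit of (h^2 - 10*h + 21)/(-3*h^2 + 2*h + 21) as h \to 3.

Direct substitution gives 0/0, so factor. Both numerator and denominator have (h - 3) as a factor.
After cancelling, the expression reduces to (h - 7)/(-3*h - 7).
Substituting h = 3 gives 1/4.

1/4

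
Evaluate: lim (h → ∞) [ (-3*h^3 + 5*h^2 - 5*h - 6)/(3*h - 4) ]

The numerator has higher degree (3 > 1); the quotient behaves like (-3/(3))·h^2 for large |h|.
As h → +∞ this diverges to -∞.

-∞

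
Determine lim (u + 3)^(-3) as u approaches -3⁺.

As u → -3⁺, (u + 3) → 0⁺, so (u + 3)^3 → 0⁺ and 1/(u + 3)^3 → ∞.

∞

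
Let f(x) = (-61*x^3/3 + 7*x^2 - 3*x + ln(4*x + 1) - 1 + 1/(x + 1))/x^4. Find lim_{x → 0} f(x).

-63

Substitution gives 0/0 (the numerator vanishes to order 4).
Expand each term to order x^4: the coefficient of x^4 in ln(1 + 4x) is -64 and in 1/(1 + x) is 1.
Lower-order terms cancel with the polynomial part, so the numerator is (-63)·x^4 + o(x^4), and the limit is (-63)/(1) = -63.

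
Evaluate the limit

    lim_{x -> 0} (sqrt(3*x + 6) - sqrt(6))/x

√(6)/4

Substitution gives 0/0. Multiply numerator and denominator by the conjugate √(6 + 3x) + √6.
The numerator becomes (6 + 3x) − 6 = 3x, so the expression simplifies to 3/(√(6 + 3x) + √6).
Letting x → 0 gives 3/(2√6) = √(6)/4.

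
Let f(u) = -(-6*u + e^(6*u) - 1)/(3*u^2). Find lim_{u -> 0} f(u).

Direct substitution gives 0/0.
Apply L'Hôpital: lim (6*e^(6*u) - 6)/(-6*u), still 0/0.
After 2 applications of L'Hôpital's rule the quotient is (36*e^(6*u))/(-6); substituting u = 0 gives -6.

-6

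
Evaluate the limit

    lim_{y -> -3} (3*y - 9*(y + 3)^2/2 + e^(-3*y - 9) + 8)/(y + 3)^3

-9/2

Direct substitution gives 0/0.
Apply L'Hôpital: lim (-9*y - 3*e^(-3*y - 9) - 24)/(3*(y + 3)^2), still 0/0.
Apply L'Hôpital: lim (9*e^(-3*y - 9) - 9)/(6*y + 18), still 0/0.
After 3 applications of L'Hôpital's rule the quotient is (-27*e^(-3*y - 9))/(6); substituting y = -3 gives -9/2.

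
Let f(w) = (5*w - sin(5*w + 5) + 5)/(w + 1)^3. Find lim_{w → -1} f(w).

125/6

Direct substitution gives 0/0.
Apply L'Hôpital: lim (5 - 5*cos(5*w + 5))/(3*(w + 1)^2), still 0/0.
Apply L'Hôpital: lim (25*sin(5*w + 5))/(6*w + 6), still 0/0.
After 3 applications of L'Hôpital's rule the quotient is (125*cos(5*w + 5))/(6); substituting w = -1 gives 125/6.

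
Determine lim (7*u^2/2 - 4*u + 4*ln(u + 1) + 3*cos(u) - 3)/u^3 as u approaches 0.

4/3

Substitution gives 0/0; apply L'Hôpital's rule 3 times.
After differentiating numerator and denominator 3 times the quotient is (3*sin(u) + 8/(u + 1)^3)/(6); at u = 0 this is 4/3.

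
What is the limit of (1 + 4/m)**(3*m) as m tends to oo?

e^(12)

Write it as [(1 + 4/m)^m]^(3) · (1 + 4/m)^(0). The bracketed term tends to e^(4) and the second factor to 1, so the limit is e^(12).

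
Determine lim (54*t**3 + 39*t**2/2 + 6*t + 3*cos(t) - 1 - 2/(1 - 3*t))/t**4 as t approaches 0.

-1295/8

Substitution gives 0/0 (the numerator vanishes to order 4).
Expand each term to order t^4: the coefficient of t^4 in 3·cos(t) is 1/8 and in -2·1/(1 - 3t) is -162.
Lower-order terms cancel with the polynomial part, so the numerator is (-1295/8)·t^4 + o(t^4), and the limit is (-1295/8)/(1) = -1295/8.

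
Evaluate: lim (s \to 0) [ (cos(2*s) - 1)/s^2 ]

-2

Direct substitution gives 0/0.
Apply L'Hôpital: lim (-2*sin(2*s))/(2*s), still 0/0.
After 2 applications of L'Hôpital's rule the quotient is (-4*cos(2*s))/(2); substituting s = 0 gives -2.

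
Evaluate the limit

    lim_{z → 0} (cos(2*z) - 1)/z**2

Direct substitution gives 0/0.
Apply L'Hôpital: lim (-2*sin(2*z))/(2*z), still 0/0.
After 2 applications of L'Hôpital's rule the quotient is (-4*cos(2*z))/(2); substituting z = 0 gives -2.

-2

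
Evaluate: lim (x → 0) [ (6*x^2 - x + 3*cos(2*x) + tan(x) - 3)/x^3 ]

1/3

Substitution gives 0/0; apply L'Hôpital's rule 3 times.
After differentiating numerator and denominator 3 times the quotient is (24*sin(2*x) + 6*tan(x)^4 + 8*tan(x)^2 + 2)/(6); at x = 0 this is 1/3.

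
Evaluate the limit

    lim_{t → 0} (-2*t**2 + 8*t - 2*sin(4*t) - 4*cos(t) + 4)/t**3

64/3

Substitution gives 0/0; apply L'Hôpital's rule 3 times.
After differentiating numerator and denominator 3 times the quotient is (-4*sin(t) + 128*cos(4*t))/(6); at t = 0 this is 64/3.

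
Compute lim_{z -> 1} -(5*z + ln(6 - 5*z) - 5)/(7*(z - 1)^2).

25/14

Direct substitution gives 0/0.
Apply L'Hôpital: lim (5 - 5/(6 - 5*z))/(14 - 14*z), still 0/0.
After 2 applications of L'Hôpital's rule the quotient is (-25/(6 - 5*z)^2)/(-14); substituting z = 1 gives 25/14.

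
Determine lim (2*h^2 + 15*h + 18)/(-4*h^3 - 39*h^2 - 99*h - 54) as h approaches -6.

1/7

Since h = -6 makes numerator and denominator zero, (h + 6) divides both.
Cancelling it gives (2*h + 3)/(-4*h^2 - 15*h - 9); now plug in h = -6 to get 1/7.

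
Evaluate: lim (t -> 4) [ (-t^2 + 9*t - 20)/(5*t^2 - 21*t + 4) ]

Since t = 4 makes numerator and denominator zero, (t - 4) divides both.
Cancelling it gives (5 - t)/(5*t - 1); now plug in t = 4 to get 1/19.

1/19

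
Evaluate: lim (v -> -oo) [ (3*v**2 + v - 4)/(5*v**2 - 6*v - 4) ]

Numerator and denominator both have degree 2.
Dividing every term by v^2, all lower-order terms vanish and the limit is the ratio of leading coefficients, 3/(5) = 3/5.

3/5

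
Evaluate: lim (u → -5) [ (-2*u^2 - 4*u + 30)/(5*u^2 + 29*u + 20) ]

At u = -5 both the top and bottom vanish — a removable singularity. Factoring out (u + 5) from each leaves (6 - 2*u)/(5*u + 4), which at u = -5 equals -16/21.

-16/21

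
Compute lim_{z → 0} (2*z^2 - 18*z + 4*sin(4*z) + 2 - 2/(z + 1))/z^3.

Substitution gives 0/0 (the numerator vanishes to order 3).
Expand each term to order z^3: the coefficient of z^3 in 4·sin(4z) is -128/3 and in -2·1/(1 + z) is 2.
Lower-order terms cancel with the polynomial part, so the numerator is (-122/3)·z^3 + o(z^3), and the limit is (-122/3)/(1) = -122/3.

-122/3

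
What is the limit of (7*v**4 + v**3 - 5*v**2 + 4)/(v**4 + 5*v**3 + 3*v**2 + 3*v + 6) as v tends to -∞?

Numerator and denominator both have degree 4.
Dividing every term by v^4, all lower-order terms vanish and the limit is the ratio of leading coefficients, 7/(1) = 7.

7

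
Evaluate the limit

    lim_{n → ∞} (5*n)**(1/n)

Base → ∞ and exponent → 0: an ∞^0 form.
Take logs: (1/n)·ln(5·n^1) = (ln 5 + 1·ln n)/n → 0.
So the limit is e^0 = 1.

1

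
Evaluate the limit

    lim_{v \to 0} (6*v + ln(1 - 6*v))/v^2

Direct substitution gives 0/0.
Apply L'Hôpital: lim (6 - 6/(1 - 6*v))/(2*v), still 0/0.
After 2 applications of L'Hôpital's rule the quotient is (-36/(1 - 6*v)^2)/(2); substituting v = 0 gives -18.

-18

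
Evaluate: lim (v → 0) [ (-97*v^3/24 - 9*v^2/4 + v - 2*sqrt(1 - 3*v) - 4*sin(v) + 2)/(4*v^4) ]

405/256

Substitution gives 0/0 (the numerator vanishes to order 4).
Expand each term to order v^4: the coefficient of v^4 in -2·√(1 - 3v) is 405/64 and in -4·sin(v) is 0.
Lower-order terms cancel with the polynomial part, so the numerator is (405/64)·v^4 + o(v^4), and the limit is (405/64)/(4) = 405/256.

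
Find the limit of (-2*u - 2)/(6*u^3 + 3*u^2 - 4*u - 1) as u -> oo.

0

The denominator has degree 3 and the numerator degree 1. Dividing numerator and denominator by u^3 sends every term to 0 except the leading denominator term, so the limit is 0.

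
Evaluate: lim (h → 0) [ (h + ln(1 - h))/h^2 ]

-1/2

Direct substitution gives 0/0.
Apply L'Hôpital: lim (1 - 1/(1 - h))/(2*h), still 0/0.
After 2 applications of L'Hôpital's rule the quotient is (-1/(1 - h)^2)/(2); substituting h = 0 gives -1/2.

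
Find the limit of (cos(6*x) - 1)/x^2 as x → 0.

-18

Direct substitution gives 0/0.
Apply L'Hôpital: lim (-6*sin(6*x))/(2*x), still 0/0.
After 2 applications of L'Hôpital's rule the quotient is (-36*cos(6*x))/(2); substituting x = 0 gives -18.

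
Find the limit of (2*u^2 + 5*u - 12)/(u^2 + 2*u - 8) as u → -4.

11/6

Since u = -4 makes numerator and denominator zero, (u + 4) divides both.
Cancelling it gives (2*u - 3)/(u - 2); now plug in u = -4 to get 11/6.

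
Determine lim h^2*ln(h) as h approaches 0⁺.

This is a 0·(−∞) form. Rewrite as 1·ln(h) / h^(−2) and apply L'Hôpital:
the derivative quotient is 1·(1/h) / (−2·h^(−3)) = (-1/2)·h^2 → 0.

0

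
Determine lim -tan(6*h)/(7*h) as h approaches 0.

-6/7

Substitution gives 0/0.
Since tan(u)/u → 1 as u → 0, tan(6h)/(6h) → 1 and the limit is 6/(-7) = -6/7.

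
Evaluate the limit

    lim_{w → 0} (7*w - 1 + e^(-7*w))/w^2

49/2

Direct substitution gives 0/0.
Apply L'Hôpital: lim (7 - 7*e^(-7*w))/(2*w), still 0/0.
After 2 applications of L'Hôpital's rule the quotient is (49*e^(-7*w))/(2); substituting w = 0 gives 49/2.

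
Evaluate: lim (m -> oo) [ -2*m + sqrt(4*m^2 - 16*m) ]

-4

This has the form ∞ − ∞. Multiply and divide by the conjugate √(4*m^2 - 16*m) + 2m.
That gives (-16m) / (√(4*m^2 - 16*m) + 2m).
Divide numerator and denominator by m: the limit is -16/(2·2) = -4.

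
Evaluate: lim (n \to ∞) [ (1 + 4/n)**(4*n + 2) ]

Write it as [(1 + 4/n)^n]^(4) · (1 + 4/n)^(2). The bracketed term tends to e^(4) and the second factor to 1, so the limit is e^(16).

e^(16)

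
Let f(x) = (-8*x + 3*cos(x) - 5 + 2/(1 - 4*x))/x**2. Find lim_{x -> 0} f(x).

61/2

Substitution gives 0/0; apply L'Hôpital's rule 2 times.
After differentiating numerator and denominator 2 times the quotient is (-3*cos(x) - 64/(4*x - 1)^3)/(2); at x = 0 this is 61/2.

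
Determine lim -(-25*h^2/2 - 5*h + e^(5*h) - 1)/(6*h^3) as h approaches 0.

Direct substitution gives 0/0.
Apply L'Hôpital: lim (-25*h + 5*e^(5*h) - 5)/(-18*h^2), still 0/0.
Apply L'Hôpital: lim (25*e^(5*h) - 25)/(-36*h), still 0/0.
After 3 applications of L'Hôpital's rule the quotient is (125*e^(5*h))/(-36); substituting h = 0 gives -125/36.

-125/36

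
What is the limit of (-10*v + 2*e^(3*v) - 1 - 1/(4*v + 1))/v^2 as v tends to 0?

Substitution gives 0/0 (the numerator vanishes to order 2).
Expand each term to order v^2: the coefficient of v^2 in 2·e^(3v) is 9 and in −1/(1 + 4v) is -16.
Lower-order terms cancel with the polynomial part, so the numerator is (-7)·v^2 + o(v^2), and the limit is (-7)/(1) = -7.

-7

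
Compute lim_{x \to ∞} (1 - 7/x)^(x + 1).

e^(-7)

Write it as [(1 - 7/x)^x]^(1) · (1 - 7/x)^(1). The bracketed term tends to e^(-7) and the second factor to 1, so the limit is e^(-7).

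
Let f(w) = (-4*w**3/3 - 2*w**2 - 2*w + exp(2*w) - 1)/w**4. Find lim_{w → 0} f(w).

2/3

Direct substitution gives 0/0.
Apply L'Hôpital: lim (-4*w^2 - 4*w + 2*e^(2*w) - 2)/(4*w^3), still 0/0.
Apply L'Hôpital: lim (-8*w + 4*e^(2*w) - 4)/(12*w^2), still 0/0.
Apply L'Hôpital: lim (8*e^(2*w) - 8)/(24*w), still 0/0.
After 4 applications of L'Hôpital's rule the quotient is (16*e^(2*w))/(24); substituting w = 0 gives 2/3.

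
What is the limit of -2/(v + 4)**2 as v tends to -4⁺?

-∞

As v → -4⁺, (v + 4) → 0⁺, so (v + 4)^2 → 0⁺ and -2/(v + 4)^2 → -∞.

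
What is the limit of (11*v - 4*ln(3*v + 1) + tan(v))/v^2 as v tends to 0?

18

Substitution gives 0/0; apply L'Hôpital's rule 2 times.
After differentiating numerator and denominator 2 times the quotient is (2*tan(v)/cos(v)^2 + 36/(3*v + 1)^2)/(2); at v = 0 this is 18.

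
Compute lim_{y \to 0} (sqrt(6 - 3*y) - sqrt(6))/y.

-√(6)/4

Substitution gives 0/0. Multiply numerator and denominator by the conjugate √(6 - 3y) + √6.
The numerator becomes (6 - 3y) − 6 = -3y, so the expression simplifies to -3/(√(6 - 3y) + √6).
Letting y → 0 gives -3/(2√6) = -√(6)/4.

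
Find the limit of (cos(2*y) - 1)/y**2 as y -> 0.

Direct substitution gives 0/0.
Apply L'Hôpital: lim (-2*sin(2*y))/(2*y), still 0/0.
After 2 applications of L'Hôpital's rule the quotient is (-4*cos(2*y))/(2); substituting y = 0 gives -2.

-2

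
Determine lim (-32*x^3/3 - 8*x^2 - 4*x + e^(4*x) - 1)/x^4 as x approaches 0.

Direct substitution gives 0/0.
Apply L'Hôpital: lim (-32*x^2 - 16*x + 4*e^(4*x) - 4)/(4*x^3), still 0/0.
Apply L'Hôpital: lim (-64*x + 16*e^(4*x) - 16)/(12*x^2), still 0/0.
Apply L'Hôpital: lim (64*e^(4*x) - 64)/(24*x), still 0/0.
After 4 applications of L'Hôpital's rule the quotient is (256*e^(4*x))/(24); substituting x = 0 gives 32/3.

32/3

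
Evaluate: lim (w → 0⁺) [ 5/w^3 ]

As w → 0⁺, (w) → 0⁺, so (w)^3 → 0⁺ and 5/(w)^3 → ∞.

∞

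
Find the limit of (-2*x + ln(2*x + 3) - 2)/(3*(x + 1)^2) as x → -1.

-2/3

Direct substitution gives 0/0.
Apply L'Hôpital: lim (-2 + 2/(2*x + 3))/(6*x + 6), still 0/0.
After 2 applications of L'Hôpital's rule the quotient is (-4/(2*x + 3)^2)/(6); substituting x = -1 gives -2/3.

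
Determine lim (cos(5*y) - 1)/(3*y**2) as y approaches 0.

Direct substitution gives 0/0.
Apply L'Hôpital: lim (-5*sin(5*y))/(6*y), still 0/0.
After 2 applications of L'Hôpital's rule the quotient is (-25*cos(5*y))/(6); substituting y = 0 gives -25/6.

-25/6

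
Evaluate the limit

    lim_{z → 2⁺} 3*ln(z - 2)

As z → 2⁺, z - 2 → 0⁺ and ln(z - 2) → −∞.
Multiplying by 3 gives -∞.

-∞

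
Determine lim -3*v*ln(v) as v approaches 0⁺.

0

This is a 0·(−∞) form. Rewrite as -3·ln(v) / v^(−1) and apply L'Hôpital:
the derivative quotient is -3·(1/v) / (−1·v^(−2)) = (3/1)·v^1 → 0.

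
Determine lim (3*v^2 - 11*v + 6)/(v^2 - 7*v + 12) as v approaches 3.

Since v = 3 makes numerator and denominator zero, (v - 3) divides both.
Cancelling it gives (3*v - 2)/(v - 4); now plug in v = 3 to get -7.

-7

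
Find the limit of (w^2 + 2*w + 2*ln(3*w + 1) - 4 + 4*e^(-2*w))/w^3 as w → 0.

Substitution gives 0/0; apply L'Hôpital's rule 3 times.
After differentiating numerator and denominator 3 times the quotient is (-32*e^(-2*w) + 108/(3*w + 1)^3)/(6); at w = 0 this is 38/3.

38/3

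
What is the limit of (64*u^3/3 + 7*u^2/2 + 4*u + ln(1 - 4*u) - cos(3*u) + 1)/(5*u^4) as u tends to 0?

-539/40

Substitution gives 0/0 (the numerator vanishes to order 4).
Expand each term to order u^4: the coefficient of u^4 in ln(1 - 4u) is -64 and in −cos(3u) is -27/8.
Lower-order terms cancel with the polynomial part, so the numerator is (-539/8)·u^4 + o(u^4), and the limit is (-539/8)/(5) = -539/40.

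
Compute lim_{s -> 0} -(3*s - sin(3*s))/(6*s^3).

Direct substitution gives 0/0.
Apply L'Hôpital: lim (3 - 3*cos(3*s))/(-18*s^2), still 0/0.
Apply L'Hôpital: lim (9*sin(3*s))/(-36*s), still 0/0.
After 3 applications of L'Hôpital's rule the quotient is (27*cos(3*s))/(-36); substituting s = 0 gives -3/4.

-3/4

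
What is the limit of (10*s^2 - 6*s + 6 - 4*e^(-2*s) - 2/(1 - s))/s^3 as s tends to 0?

Substitution gives 0/0 (the numerator vanishes to order 3).
Expand each term to order s^3: the coefficient of s^3 in -4·e^(-2s) is 16/3 and in -2·1/(1 - s) is -2.
Lower-order terms cancel with the polynomial part, so the numerator is (10/3)·s^3 + o(s^3), and the limit is (10/3)/(1) = 10/3.

10/3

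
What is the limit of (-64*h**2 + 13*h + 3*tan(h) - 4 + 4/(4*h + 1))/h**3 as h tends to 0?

Substitution gives 0/0 (the numerator vanishes to order 3).
Expand each term to order h^3: the coefficient of h^3 in 4·1/(1 + 4h) is -256 and in 3·tan(h) is 1.
Lower-order terms cancel with the polynomial part, so the numerator is (-255)·h^3 + o(h^3), and the limit is (-255)/(1) = -255.

-255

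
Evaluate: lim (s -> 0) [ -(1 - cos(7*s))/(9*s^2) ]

Substitution gives 0/0.
Use (1 − cos u)/u² → 1/2 with u = 7s: the limit is 7²/(2·(-9)) = -49/18.

-49/18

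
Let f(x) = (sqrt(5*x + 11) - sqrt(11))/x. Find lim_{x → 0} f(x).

A 0/0 form; rationalise with √(11 + 5x) + √11. This collapses the numerator to 5x, leaving 5/(√(11 + 5x) + √11) → 5/(2√11) = 5*√(11)/22.

5*√(11)/22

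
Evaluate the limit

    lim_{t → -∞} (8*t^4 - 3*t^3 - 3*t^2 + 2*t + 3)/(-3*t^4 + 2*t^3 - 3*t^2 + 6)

Numerator and denominator both have degree 4.
Dividing every term by t^4, all lower-order terms vanish and the limit is the ratio of leading coefficients, 8/(-3) = -8/3.

-8/3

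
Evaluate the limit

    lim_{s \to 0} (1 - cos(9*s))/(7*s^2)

81/14

Substitution gives 0/0.
Use (1 − cos u)/u² → 1/2 with u = 9s: the limit is 9²/(2·7) = 81/14.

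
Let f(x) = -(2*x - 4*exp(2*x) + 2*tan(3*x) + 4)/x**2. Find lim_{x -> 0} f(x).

8

Substitution gives 0/0 (the numerator vanishes to order 2).
Expand each term to order x^2: the coefficient of x^2 in -4·e^(2x) is -8 and in 2·tan(3x) is 0.
Lower-order terms cancel with the polynomial part, so the numerator is (-8)·x^2 + o(x^2), and the limit is (-8)/(-1) = 8.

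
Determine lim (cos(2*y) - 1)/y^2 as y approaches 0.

-2

Direct substitution gives 0/0.
Apply L'Hôpital: lim (-2*sin(2*y))/(2*y), still 0/0.
After 2 applications of L'Hôpital's rule the quotient is (-4*cos(2*y))/(2); substituting y = 0 gives -2.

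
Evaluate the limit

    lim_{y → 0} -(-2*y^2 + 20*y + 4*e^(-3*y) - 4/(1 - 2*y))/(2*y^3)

25

Substitution gives 0/0; apply L'Hôpital's rule 3 times.
After differentiating numerator and denominator 3 times the quotient is (-108*e^(-3*y) - 192/(2*y - 1)^4)/(-12); at y = 0 this is 25.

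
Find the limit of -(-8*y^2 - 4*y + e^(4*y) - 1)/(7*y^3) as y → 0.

-32/21

Direct substitution gives 0/0.
Apply L'Hôpital: lim (-16*y + 4*e^(4*y) - 4)/(-21*y^2), still 0/0.
Apply L'Hôpital: lim (16*e^(4*y) - 16)/(-42*y), still 0/0.
After 3 applications of L'Hôpital's rule the quotient is (64*e^(4*y))/(-42); substituting y = 0 gives -32/21.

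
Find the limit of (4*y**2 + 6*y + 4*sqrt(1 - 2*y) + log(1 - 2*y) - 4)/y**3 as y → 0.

-14/3

Substitution gives 0/0; apply L'Hôpital's rule 3 times.
After differentiating numerator and denominator 3 times the quotient is (16/(2*y - 1)^3 + 12*(2*y - 1)^3/(1 - 2*y)^(11/2))/(6); at y = 0 this is -14/3.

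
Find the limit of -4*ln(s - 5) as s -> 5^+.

As s → 5⁺, s - 5 → 0⁺ and ln(s - 5) → −∞.
Multiplying by -4 gives ∞.

∞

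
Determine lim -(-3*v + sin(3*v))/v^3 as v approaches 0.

9/2

Direct substitution gives 0/0.
Apply L'Hôpital: lim (3*cos(3*v) - 3)/(-3*v^2), still 0/0.
Apply L'Hôpital: lim (-9*sin(3*v))/(-6*v), still 0/0.
After 3 applications of L'Hôpital's rule the quotient is (-27*cos(3*v))/(-6); substituting v = 0 gives 9/2.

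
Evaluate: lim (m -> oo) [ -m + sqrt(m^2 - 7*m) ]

-7/2

This has the form ∞ − ∞. Multiply and divide by the conjugate √(m^2 - 7*m) + m.
That gives (-7m) / (√(m^2 - 7*m) + m).
Divide numerator and denominator by m: the limit is -7/(2·1) = -7/2.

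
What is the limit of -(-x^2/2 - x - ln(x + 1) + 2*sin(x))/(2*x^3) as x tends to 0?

Substitution gives 0/0 (the numerator vanishes to order 3).
Expand each term to order x^3: the coefficient of x^3 in 2·sin(x) is -1/3 and in −ln(1 + x) is -1/3.
Lower-order terms cancel with the polynomial part, so the numerator is (-2/3)·x^3 + o(x^3), and the limit is (-2/3)/(-2) = 1/3.

1/3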